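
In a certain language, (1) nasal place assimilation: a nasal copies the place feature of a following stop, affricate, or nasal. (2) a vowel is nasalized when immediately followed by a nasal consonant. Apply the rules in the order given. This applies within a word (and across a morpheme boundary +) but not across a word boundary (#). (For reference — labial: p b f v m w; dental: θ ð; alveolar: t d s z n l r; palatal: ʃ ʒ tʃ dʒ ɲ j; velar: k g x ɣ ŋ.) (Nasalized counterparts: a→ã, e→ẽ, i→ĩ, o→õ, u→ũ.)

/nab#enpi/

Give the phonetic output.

[nab#ẽmpi]

Rule 1: /n/ before /p/ (labial) → [m]
After rule 1: nab#empi
Rule 2: /e/ before nasal /m/ → [ẽ]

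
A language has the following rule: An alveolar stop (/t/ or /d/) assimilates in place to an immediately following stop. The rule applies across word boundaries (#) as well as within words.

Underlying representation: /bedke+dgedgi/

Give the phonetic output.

/d/ before /k/ (velar) → [g]
/d/ before /g/ (velar) → [g]
/d/ before /g/ (velar) → [g]

[begke+ggeggi]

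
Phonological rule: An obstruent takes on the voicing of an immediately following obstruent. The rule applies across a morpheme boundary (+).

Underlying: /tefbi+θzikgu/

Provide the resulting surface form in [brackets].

/f/ before /b/ (voiced) → [v]
/θ/ before /z/ (voiced) → [ð]
/k/ before /g/ (voiced) → [g]

[tevbi+ðziggu]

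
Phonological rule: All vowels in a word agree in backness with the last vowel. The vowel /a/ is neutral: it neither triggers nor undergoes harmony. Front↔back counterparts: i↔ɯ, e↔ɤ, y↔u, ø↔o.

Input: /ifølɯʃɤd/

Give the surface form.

[ɯfolɯʃɤd]

/i/ harmonizes with /ɤ/ ([+back]) → [ɯ]
/ø/ harmonizes with /ɤ/ ([+back]) → [o]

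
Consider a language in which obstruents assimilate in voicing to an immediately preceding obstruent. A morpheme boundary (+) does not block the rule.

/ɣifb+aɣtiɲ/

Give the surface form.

[ɣifp+aɣdiɲ]

/b/ after /f/ (voiceless) → [p]
/t/ after /ɣ/ (voiced) → [d]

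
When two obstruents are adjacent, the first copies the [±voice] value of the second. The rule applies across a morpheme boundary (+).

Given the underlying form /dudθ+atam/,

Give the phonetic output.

[dutθ+atam]

/d/ before /θ/ (voiceless) → [t]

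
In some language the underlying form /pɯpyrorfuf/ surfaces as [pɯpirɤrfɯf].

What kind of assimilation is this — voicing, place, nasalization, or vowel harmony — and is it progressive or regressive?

vowel harmony, progressive

/y/→[i] /o/→[ɤ] /u/→[ɯ].
Vowels agree with the first vowel, so the harmony is progressive.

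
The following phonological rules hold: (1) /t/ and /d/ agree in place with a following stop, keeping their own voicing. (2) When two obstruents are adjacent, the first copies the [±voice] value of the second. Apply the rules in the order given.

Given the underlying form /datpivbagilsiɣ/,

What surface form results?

[dappivbagilsiɣ]

Rule 1: /t/ before /p/ (labial) → [p]
After rule 1: dappivbagilsiɣ
Rule 2: no segment meets the rule's conditions; no change.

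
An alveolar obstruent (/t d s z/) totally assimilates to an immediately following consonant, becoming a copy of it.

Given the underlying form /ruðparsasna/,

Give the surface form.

[ruðparsanna]

/s/ before /n/ → [n] (total assimilation)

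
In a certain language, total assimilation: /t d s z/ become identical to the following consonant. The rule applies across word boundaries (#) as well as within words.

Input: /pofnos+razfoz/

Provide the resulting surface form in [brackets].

[pofnor+raffoz]

/s/ before /r/ → [r] (total assimilation)
/z/ before /f/ → [f] (total assimilation)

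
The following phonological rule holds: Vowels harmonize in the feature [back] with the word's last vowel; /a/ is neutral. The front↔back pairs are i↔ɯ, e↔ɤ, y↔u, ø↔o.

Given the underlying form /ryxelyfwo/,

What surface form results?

/y/ harmonizes with /o/ ([+back]) → [u]
/e/ harmonizes with /o/ ([+back]) → [ɤ]
/y/ harmonizes with /o/ ([+back]) → [u]

[ruxɤlufwo]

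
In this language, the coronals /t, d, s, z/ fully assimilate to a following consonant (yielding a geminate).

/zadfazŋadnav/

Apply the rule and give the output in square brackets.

/d/ before /f/ → [f] (total assimilation)
/z/ before /ŋ/ → [ŋ] (total assimilation)
/d/ before /n/ → [n] (total assimilation)

[zaffaŋŋannav]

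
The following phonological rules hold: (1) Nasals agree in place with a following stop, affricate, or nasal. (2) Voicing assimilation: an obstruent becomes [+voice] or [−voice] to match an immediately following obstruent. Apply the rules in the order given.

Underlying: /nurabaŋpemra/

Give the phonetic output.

[nurabampemra]

Rule 1: /ŋ/ before /p/ (labial) → [m]
After rule 1: nurabampemra
Rule 2: no segment meets the rule's conditions; no change.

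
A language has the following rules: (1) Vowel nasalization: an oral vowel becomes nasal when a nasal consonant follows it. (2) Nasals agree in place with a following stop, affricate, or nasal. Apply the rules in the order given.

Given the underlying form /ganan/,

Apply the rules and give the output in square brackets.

Rule 1: /a/ before nasal /n/ → [ã]
Rule 1: /a/ before nasal /n/ → [ã]
After rule 1: gãnãn
Rule 2: no segment meets the rule's conditions; no change.

[gãnãn]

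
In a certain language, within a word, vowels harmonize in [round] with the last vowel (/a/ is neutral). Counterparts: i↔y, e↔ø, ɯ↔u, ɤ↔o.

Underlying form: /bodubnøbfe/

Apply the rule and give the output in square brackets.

[bɤdɯbnebfe]

/o/ harmonizes with /e/ ([-round]) → [ɤ]
/u/ harmonizes with /e/ ([-round]) → [ɯ]
/ø/ harmonizes with /e/ ([-round]) → [e]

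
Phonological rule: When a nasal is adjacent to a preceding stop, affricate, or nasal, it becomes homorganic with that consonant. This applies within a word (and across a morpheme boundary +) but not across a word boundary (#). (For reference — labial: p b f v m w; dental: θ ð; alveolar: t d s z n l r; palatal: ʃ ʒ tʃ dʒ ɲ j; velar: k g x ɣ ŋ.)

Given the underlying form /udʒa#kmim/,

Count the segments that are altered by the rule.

1

/m/ after /k/ (velar) → [ŋ]
1 segment changes.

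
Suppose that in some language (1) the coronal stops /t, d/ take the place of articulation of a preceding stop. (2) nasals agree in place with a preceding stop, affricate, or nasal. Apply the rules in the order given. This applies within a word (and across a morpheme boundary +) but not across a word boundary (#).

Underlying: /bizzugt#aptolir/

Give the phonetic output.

Rule 1: /t/ after /g/ (velar) → [k]
Rule 1: /t/ after /p/ (labial) → [p]
After rule 1: bizzugk#appolir
Rule 2: no segment meets the rule's conditions; no change.

[bizzugk#appolir]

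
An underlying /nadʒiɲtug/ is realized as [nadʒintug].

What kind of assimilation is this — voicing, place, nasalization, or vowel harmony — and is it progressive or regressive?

place assimilation, regressive

/ɲ/→[n].
Each target copies a feature from the following segment, so the direction is regressive.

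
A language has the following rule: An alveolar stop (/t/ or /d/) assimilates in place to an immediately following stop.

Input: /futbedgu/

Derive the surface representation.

[fupbeggu]

/t/ before /b/ (labial) → [p]
/d/ before /g/ (velar) → [g]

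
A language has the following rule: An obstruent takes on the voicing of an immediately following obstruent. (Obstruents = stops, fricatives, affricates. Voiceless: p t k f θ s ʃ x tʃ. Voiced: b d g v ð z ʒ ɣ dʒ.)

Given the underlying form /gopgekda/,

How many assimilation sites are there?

2

/p/ before /g/ (voiced) → [b]
/k/ before /d/ (voiced) → [g]
2 segments change.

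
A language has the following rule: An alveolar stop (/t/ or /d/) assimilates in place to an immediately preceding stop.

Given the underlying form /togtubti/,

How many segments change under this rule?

/t/ after /g/ (velar) → [k]
/t/ after /b/ (labial) → [p]
2 segments change.

2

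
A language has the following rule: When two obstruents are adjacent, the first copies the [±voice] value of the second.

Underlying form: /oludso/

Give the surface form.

/d/ before /s/ (voiceless) → [t]

[olutso]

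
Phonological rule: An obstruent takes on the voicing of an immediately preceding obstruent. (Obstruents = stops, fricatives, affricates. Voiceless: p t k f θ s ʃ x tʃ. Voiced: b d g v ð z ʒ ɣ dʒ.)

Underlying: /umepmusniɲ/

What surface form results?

no segment meets the rule's conditions; no change.

[umepmusniɲ]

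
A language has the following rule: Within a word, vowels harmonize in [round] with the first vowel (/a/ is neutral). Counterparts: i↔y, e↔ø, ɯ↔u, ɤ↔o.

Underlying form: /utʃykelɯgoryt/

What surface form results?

[utʃykølugoryt]

/e/ harmonizes with /u/ ([+round]) → [ø]
/ɯ/ harmonizes with /u/ ([+round]) → [u]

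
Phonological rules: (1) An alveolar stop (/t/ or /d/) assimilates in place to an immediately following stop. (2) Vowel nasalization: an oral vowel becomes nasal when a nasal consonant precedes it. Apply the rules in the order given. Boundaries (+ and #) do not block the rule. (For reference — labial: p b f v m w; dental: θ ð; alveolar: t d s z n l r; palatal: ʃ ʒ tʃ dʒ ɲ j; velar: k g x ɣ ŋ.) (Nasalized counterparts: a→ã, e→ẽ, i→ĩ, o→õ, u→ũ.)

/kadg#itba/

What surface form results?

[kagg#ipba]

Rule 1: /d/ before /g/ (velar) → [g]
Rule 1: /t/ before /b/ (labial) → [p]
After rule 1: kagg#ipba
Rule 2: no segment meets the rule's conditions; no change.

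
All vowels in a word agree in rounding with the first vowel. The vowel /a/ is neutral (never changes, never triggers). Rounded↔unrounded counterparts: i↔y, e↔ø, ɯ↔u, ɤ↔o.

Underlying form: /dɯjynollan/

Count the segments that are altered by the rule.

2

/y/ harmonizes with /ɯ/ ([-round]) → [i]
/o/ harmonizes with /ɯ/ ([-round]) → [ɤ]
2 segments change.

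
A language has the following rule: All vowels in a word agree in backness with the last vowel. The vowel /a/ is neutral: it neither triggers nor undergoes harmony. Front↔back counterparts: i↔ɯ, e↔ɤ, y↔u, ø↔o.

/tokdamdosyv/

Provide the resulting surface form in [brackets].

[tøkdamdøsyv]

/o/ harmonizes with /y/ ([-back]) → [ø]
/o/ harmonizes with /y/ ([-back]) → [ø]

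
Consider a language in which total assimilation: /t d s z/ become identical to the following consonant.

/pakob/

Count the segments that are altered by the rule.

0

No segment meets the rule's conditions.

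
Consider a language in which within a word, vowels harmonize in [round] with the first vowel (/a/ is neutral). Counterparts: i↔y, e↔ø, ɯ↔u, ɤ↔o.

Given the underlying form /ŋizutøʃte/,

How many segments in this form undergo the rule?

2

/u/ harmonizes with /i/ ([-round]) → [ɯ]
/ø/ harmonizes with /i/ ([-round]) → [e]
2 segments change.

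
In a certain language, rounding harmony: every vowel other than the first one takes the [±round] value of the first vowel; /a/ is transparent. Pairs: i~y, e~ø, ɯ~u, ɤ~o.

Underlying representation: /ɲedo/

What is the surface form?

/o/ harmonizes with /e/ ([-round]) → [ɤ]

[ɲedɤ]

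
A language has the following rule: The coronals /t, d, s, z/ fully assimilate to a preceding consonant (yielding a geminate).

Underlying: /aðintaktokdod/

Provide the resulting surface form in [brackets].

/t/ after /n/ → [n] (total assimilation)
/t/ after /k/ → [k] (total assimilation)
/d/ after /k/ → [k] (total assimilation)

[aðinnakkokkod]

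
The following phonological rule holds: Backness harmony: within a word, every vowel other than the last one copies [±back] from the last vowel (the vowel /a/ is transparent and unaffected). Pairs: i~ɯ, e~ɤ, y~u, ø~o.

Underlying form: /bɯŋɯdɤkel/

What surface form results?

[biŋidekel]

/ɯ/ harmonizes with /e/ ([-back]) → [i]
/ɯ/ harmonizes with /e/ ([-back]) → [i]
/ɤ/ harmonizes with /e/ ([-back]) → [e]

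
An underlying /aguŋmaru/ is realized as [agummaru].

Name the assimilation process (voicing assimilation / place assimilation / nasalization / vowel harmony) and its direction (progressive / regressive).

place assimilation, regressive

/ŋ/→[m].
Each target copies a feature from the following segment, so the direction is regressive.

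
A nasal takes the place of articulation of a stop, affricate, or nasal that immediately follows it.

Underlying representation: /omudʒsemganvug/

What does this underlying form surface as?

/m/ before /g/ (velar) → [ŋ]

[omudʒseŋganvug]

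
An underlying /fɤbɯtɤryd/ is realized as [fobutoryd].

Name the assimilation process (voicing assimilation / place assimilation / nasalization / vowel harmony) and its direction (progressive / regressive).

/ɤ/→[o] /ɯ/→[u] /ɤ/→[o].
Vowels agree with the last vowel, so the harmony is regressive.

vowel harmony, regressive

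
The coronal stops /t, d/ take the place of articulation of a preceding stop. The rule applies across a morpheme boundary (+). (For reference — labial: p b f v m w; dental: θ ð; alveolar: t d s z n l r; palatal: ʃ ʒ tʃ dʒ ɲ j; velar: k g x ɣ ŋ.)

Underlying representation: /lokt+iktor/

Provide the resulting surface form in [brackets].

/t/ after /k/ (velar) → [k]
/t/ after /k/ (velar) → [k]

[lokk+ikkor]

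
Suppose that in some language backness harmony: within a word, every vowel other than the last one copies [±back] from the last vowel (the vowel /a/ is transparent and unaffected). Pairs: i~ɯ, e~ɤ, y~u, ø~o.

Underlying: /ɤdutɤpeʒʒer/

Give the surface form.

/ɤ/ harmonizes with /e/ ([-back]) → [e]
/u/ harmonizes with /e/ ([-back]) → [y]
/ɤ/ harmonizes with /e/ ([-back]) → [e]

[edytepeʒʒer]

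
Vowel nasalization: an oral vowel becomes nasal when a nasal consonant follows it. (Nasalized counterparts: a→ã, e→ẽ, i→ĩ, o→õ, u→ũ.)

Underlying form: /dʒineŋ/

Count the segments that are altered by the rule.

2

/i/ before nasal /n/ → [ĩ]
/e/ before nasal /ŋ/ → [ẽ]
2 segments change.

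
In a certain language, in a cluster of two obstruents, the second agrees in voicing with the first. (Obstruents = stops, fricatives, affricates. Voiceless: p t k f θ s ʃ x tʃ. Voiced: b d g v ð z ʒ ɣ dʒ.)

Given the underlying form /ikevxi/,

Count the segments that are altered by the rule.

1

/x/ after /v/ (voiced) → [ɣ]
1 segment changes.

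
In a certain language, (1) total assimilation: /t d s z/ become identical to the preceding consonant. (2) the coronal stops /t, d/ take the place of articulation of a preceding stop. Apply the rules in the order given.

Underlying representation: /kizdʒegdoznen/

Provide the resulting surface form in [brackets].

[kizdʒeggoznen]

Rule 1: /d/ after /g/ → [g] (total assimilation)
After rule 1: kizdʒeggoznen
Rule 2: no segment meets the rule's conditions; no change.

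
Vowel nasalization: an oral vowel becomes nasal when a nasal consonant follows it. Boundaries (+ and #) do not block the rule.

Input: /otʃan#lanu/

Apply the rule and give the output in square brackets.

/a/ before nasal /n/ → [ã]
/a/ before nasal /n/ → [ã]

[otʃãn#lãnu]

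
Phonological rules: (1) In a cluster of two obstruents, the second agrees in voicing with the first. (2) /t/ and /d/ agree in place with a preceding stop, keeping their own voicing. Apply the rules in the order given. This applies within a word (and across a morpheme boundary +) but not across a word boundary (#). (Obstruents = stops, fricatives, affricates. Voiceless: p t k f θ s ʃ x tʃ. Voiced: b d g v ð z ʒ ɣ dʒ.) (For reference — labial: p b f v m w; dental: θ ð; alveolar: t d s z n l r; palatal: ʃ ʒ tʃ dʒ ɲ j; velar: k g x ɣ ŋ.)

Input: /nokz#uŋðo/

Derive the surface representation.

Rule 1: /z/ after /k/ (voiceless) → [s]
After rule 1: noks#uŋðo
Rule 2: no segment meets the rule's conditions; no change.

[noks#uŋðo]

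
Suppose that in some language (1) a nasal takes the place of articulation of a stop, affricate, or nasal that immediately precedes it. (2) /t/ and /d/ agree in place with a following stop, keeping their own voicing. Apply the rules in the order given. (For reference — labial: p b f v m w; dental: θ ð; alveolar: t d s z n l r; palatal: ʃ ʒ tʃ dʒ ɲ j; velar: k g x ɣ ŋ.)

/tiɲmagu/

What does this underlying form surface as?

[tiɲɲagu]

Rule 1: /m/ after /ɲ/ (palatal) → [ɲ]
After rule 1: tiɲɲagu
Rule 2: no segment meets the rule's conditions; no change.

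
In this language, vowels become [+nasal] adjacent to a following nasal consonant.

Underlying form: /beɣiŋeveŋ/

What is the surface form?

/i/ before nasal /ŋ/ → [ĩ]
/e/ before nasal /ŋ/ → [ẽ]

[beɣĩŋevẽŋ]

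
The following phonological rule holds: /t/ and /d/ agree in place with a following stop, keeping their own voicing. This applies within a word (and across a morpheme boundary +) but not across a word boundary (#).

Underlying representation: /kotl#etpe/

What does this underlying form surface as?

/t/ before /p/ (labial) → [p]

[kotl#eppe]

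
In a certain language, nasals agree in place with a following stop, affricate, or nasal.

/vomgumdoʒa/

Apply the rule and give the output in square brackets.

[voŋgundoʒa]

/m/ before /g/ (velar) → [ŋ]
/m/ before /d/ (alveolar) → [n]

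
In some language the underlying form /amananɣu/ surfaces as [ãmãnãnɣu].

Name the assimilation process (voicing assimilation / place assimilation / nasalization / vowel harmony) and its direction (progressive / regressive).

/a/→[ã] /a/→[ã] /a/→[ã].
Each target copies a feature from the following segment, so the direction is regressive.

nasalization, regressive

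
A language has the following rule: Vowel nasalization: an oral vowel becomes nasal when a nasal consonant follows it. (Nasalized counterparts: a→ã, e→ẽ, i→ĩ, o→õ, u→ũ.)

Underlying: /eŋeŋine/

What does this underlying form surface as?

[ẽŋẽŋĩne]

/e/ before nasal /ŋ/ → [ẽ]
/e/ before nasal /ŋ/ → [ẽ]
/i/ before nasal /n/ → [ĩ]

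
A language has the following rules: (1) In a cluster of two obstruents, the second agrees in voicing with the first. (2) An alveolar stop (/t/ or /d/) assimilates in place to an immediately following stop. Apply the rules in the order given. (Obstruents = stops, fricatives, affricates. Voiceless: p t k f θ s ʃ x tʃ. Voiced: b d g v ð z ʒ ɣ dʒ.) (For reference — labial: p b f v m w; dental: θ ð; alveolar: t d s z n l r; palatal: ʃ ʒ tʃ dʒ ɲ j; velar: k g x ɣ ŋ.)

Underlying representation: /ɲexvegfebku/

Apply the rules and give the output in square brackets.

[ɲexfegvebgu]

Rule 1: /v/ after /x/ (voiceless) → [f]
Rule 1: /f/ after /g/ (voiced) → [v]
Rule 1: /k/ after /b/ (voiced) → [g]
After rule 1: ɲexfegvebgu
Rule 2: no segment meets the rule's conditions; no change.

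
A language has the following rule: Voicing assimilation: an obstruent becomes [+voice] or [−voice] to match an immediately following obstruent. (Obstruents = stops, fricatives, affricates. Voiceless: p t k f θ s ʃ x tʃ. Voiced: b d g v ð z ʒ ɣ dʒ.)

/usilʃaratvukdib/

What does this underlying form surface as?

/t/ before /v/ (voiced) → [d]
/k/ before /d/ (voiced) → [g]

[usilʃaradvugdib]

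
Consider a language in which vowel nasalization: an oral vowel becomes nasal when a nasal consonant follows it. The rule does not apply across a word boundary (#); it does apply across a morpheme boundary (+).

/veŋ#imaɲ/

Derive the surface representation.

[vẽŋ#ĩmãɲ]

/e/ before nasal /ŋ/ → [ẽ]
/i/ before nasal /m/ → [ĩ]
/a/ before nasal /ɲ/ → [ã]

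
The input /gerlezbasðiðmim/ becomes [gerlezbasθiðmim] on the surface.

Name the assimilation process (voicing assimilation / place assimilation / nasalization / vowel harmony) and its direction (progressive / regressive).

/ð/→[θ].
Each target copies a feature from the preceding segment, so the direction is progressive.

voicing assimilation, progressive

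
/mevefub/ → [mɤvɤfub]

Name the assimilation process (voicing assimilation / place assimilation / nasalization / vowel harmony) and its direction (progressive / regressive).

vowel harmony, regressive

/e/→[ɤ] /e/→[ɤ].
Vowels agree with the last vowel, so the harmony is regressive.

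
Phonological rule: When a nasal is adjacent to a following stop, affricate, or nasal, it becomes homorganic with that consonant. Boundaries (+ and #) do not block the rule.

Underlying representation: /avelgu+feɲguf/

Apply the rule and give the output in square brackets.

[avelgu+feŋguf]

/ɲ/ before /g/ (velar) → [ŋ]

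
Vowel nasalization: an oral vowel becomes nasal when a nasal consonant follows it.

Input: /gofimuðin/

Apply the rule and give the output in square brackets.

/i/ before nasal /m/ → [ĩ]
/i/ before nasal /n/ → [ĩ]

[gofĩmuðĩn]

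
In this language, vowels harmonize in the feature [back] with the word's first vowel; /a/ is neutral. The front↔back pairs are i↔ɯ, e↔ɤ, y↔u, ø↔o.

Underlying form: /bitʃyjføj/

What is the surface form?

no segment meets the rule's conditions; no change.

[bitʃyjføj]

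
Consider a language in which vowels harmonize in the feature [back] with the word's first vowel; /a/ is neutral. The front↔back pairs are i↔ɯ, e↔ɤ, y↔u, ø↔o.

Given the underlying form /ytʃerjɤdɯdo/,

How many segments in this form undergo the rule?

3

/ɤ/ harmonizes with /y/ ([-back]) → [e]
/ɯ/ harmonizes with /y/ ([-back]) → [i]
/o/ harmonizes with /y/ ([-back]) → [ø]
3 segments change.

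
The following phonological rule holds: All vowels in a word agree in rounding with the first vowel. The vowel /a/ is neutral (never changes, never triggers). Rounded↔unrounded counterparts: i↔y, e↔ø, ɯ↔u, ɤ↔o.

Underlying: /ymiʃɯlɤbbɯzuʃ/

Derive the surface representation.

/i/ harmonizes with /y/ ([+round]) → [y]
/ɯ/ harmonizes with /y/ ([+round]) → [u]
/ɤ/ harmonizes with /y/ ([+round]) → [o]
/ɯ/ harmonizes with /y/ ([+round]) → [u]

[ymyʃulobbuzuʃ]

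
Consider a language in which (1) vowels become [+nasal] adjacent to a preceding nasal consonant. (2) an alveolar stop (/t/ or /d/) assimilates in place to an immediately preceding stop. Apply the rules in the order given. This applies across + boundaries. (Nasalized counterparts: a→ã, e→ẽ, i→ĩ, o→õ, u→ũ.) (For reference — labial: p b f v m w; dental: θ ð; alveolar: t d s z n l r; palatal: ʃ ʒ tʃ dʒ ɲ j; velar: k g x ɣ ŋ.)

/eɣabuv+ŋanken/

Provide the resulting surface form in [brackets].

Rule 1: /a/ after nasal /ŋ/ → [ã]
After rule 1: eɣabuv+ŋãnken
Rule 2: no segment meets the rule's conditions; no change.

[eɣabuv+ŋãnken]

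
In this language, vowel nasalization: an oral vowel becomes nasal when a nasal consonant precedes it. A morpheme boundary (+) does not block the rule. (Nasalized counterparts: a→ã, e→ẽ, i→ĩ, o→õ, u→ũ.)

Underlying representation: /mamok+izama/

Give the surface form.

/a/ after nasal /m/ → [ã]
/o/ after nasal /m/ → [õ]
/a/ after nasal /m/ → [ã]

[mãmõk+izamã]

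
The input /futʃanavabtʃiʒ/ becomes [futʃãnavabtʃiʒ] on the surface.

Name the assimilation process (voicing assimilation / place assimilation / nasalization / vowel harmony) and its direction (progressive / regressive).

/a/→[ã].
Each target copies a feature from the following segment, so the direction is regressive.

nasalization, regressive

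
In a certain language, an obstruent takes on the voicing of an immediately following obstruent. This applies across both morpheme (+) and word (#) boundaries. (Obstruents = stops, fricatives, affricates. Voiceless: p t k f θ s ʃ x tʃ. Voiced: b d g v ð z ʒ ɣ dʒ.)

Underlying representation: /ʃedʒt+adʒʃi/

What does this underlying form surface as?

/dʒ/ before /t/ (voiceless) → [tʃ]
/dʒ/ before /ʃ/ (voiceless) → [tʃ]

[ʃetʃt+atʃʃi]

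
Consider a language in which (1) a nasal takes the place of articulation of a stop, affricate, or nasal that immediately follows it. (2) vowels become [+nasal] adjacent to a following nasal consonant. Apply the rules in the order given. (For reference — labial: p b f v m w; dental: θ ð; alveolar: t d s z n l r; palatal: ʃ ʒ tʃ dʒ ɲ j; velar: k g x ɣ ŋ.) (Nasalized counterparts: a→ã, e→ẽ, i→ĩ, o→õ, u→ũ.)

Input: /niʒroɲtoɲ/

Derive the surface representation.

[niʒrõntõɲ]

Rule 1: /ɲ/ before /t/ (alveolar) → [n]
After rule 1: niʒrontoɲ
Rule 2: /o/ before nasal /n/ → [õ]
Rule 2: /o/ before nasal /ɲ/ → [õ]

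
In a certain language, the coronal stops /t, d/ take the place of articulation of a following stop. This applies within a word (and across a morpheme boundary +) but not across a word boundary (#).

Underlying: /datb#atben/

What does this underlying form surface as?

/t/ before /b/ (labial) → [p]
/t/ before /b/ (labial) → [p]

[dapb#apben]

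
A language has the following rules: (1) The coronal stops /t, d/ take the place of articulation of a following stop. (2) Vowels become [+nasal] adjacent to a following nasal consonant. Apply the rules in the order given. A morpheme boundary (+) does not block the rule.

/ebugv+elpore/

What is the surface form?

[ebugv+elpore]

Rule 1: no segment meets the rule's conditions; no change.
After rule 1: ebugv+elpore
Rule 2: no segment meets the rule's conditions; no change.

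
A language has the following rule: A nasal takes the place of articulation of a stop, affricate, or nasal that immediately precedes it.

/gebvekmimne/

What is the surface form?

[gebvekŋimme]

/m/ after /k/ (velar) → [ŋ]
/n/ after /m/ (labial) → [m]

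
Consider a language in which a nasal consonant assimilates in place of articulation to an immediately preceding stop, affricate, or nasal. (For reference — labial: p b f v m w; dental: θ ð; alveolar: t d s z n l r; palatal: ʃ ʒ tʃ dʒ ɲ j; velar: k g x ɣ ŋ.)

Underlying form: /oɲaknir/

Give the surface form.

[oɲakŋir]

/n/ after /k/ (velar) → [ŋ]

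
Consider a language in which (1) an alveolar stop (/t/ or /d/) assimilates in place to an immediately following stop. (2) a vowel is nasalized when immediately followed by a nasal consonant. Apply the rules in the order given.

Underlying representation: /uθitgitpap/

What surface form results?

Rule 1: /t/ before /g/ (velar) → [k]
Rule 1: /t/ before /p/ (labial) → [p]
After rule 1: uθikgippap
Rule 2: no segment meets the rule's conditions; no change.

[uθikgippap]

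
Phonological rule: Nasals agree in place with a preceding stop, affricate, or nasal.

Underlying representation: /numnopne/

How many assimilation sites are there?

/n/ after /m/ (labial) → [m]
/n/ after /p/ (labial) → [m]
2 segments change.

2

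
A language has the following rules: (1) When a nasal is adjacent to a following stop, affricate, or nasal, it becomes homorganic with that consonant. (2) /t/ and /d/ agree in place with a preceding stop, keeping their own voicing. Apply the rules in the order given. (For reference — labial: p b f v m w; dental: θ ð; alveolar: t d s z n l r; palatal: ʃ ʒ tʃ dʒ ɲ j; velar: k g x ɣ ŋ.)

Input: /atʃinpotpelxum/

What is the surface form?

Rule 1: /n/ before /p/ (labial) → [m]
After rule 1: atʃimpotpelxum
Rule 2: no segment meets the rule's conditions; no change.

[atʃimpotpelxum]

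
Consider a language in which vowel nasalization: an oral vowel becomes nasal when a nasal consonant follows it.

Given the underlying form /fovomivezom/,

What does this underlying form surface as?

[fovõmivezõm]

/o/ before nasal /m/ → [õ]
/o/ before nasal /m/ → [õ]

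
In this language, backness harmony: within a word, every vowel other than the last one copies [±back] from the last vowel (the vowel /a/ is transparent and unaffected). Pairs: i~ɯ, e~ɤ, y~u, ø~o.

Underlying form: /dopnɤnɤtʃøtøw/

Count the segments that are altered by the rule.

3

/o/ harmonizes with /ø/ ([-back]) → [ø]
/ɤ/ harmonizes with /ø/ ([-back]) → [e]
/ɤ/ harmonizes with /ø/ ([-back]) → [e]
3 segments change.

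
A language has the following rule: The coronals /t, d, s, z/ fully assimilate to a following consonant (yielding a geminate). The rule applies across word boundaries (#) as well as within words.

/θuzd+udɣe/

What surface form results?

/z/ before /d/ → [d] (total assimilation)
/d/ before /ɣ/ → [ɣ] (total assimilation)

[θudd+uɣɣe]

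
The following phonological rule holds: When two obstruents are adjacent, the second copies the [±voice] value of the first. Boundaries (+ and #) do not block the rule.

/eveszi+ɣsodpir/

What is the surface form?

/z/ after /s/ (voiceless) → [s]
/s/ after /ɣ/ (voiced) → [z]
/p/ after /d/ (voiced) → [b]

[evessi+ɣzodbir]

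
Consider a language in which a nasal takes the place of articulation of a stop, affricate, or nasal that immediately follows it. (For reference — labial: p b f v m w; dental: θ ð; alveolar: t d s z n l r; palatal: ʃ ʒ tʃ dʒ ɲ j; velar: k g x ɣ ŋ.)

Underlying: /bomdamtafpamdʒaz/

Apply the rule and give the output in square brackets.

/m/ before /d/ (alveolar) → [n]
/m/ before /t/ (alveolar) → [n]
/m/ before /dʒ/ (palatal) → [ɲ]

[bondantafpaɲdʒaz]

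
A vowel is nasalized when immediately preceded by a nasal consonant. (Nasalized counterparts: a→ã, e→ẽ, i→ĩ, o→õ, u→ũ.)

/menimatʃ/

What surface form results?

/e/ after nasal /m/ → [ẽ]
/i/ after nasal /n/ → [ĩ]
/a/ after nasal /m/ → [ã]

[mẽnĩmãtʃ]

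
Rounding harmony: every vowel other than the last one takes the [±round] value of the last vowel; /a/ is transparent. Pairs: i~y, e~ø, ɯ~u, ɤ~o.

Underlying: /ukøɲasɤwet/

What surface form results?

[ɯkeɲasɤwet]

/u/ harmonizes with /e/ ([-round]) → [ɯ]
/ø/ harmonizes with /e/ ([-round]) → [e]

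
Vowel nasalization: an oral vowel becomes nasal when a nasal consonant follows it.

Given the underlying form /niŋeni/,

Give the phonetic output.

/i/ before nasal /ŋ/ → [ĩ]
/e/ before nasal /n/ → [ẽ]

[nĩŋẽni]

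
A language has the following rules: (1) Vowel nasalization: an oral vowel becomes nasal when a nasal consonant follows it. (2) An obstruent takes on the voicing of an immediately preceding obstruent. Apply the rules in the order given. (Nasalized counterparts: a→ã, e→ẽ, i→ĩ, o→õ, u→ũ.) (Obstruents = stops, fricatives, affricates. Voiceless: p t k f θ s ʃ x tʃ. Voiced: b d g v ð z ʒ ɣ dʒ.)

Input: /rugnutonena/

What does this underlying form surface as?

Rule 1: /o/ before nasal /n/ → [õ]
Rule 1: /e/ before nasal /n/ → [ẽ]
After rule 1: rugnutõnẽna
Rule 2: no segment meets the rule's conditions; no change.

[rugnutõnẽna]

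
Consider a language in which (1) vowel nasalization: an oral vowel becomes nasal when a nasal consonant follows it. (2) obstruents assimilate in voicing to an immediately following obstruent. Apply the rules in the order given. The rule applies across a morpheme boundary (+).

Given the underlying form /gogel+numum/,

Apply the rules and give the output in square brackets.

Rule 1: /u/ before nasal /m/ → [ũ]
Rule 1: /u/ before nasal /m/ → [ũ]
After rule 1: gogel+nũmũm
Rule 2: no segment meets the rule's conditions; no change.

[gogel+nũmũm]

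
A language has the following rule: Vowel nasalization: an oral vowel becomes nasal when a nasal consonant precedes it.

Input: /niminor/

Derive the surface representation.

[nĩmĩnõr]

/i/ after nasal /n/ → [ĩ]
/i/ after nasal /m/ → [ĩ]
/o/ after nasal /n/ → [õ]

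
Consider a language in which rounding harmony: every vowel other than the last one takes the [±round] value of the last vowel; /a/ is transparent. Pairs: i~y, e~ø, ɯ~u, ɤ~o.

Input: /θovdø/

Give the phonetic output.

no segment meets the rule's conditions; no change.

[θovdø]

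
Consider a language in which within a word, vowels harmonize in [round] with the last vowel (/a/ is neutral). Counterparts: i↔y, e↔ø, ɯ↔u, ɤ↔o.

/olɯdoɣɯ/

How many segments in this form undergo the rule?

/o/ harmonizes with /ɯ/ ([-round]) → [ɤ]
/o/ harmonizes with /ɯ/ ([-round]) → [ɤ]
2 segments change.

2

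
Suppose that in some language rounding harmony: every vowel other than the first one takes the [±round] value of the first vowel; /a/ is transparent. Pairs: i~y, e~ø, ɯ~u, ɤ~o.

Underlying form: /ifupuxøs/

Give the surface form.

/u/ harmonizes with /i/ ([-round]) → [ɯ]
/u/ harmonizes with /i/ ([-round]) → [ɯ]
/ø/ harmonizes with /i/ ([-round]) → [e]

[ifɯpɯxes]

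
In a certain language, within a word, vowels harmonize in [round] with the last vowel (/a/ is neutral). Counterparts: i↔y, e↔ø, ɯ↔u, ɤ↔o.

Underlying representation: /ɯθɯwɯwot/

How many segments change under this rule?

/ɯ/ harmonizes with /o/ ([+round]) → [u]
/ɯ/ harmonizes with /o/ ([+round]) → [u]
/ɯ/ harmonizes with /o/ ([+round]) → [u]
3 segments change.

3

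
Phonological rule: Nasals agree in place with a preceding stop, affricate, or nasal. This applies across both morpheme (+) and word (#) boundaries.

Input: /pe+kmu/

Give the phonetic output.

/m/ after /k/ (velar) → [ŋ]

[pe+kŋu]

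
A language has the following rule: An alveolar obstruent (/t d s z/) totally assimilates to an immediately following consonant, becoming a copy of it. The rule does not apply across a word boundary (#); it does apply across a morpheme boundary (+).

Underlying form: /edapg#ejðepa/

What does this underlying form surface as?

[edapg#ejðepa]

no segment meets the rule's conditions; no change.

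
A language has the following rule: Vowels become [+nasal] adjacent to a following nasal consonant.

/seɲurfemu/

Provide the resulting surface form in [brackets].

/e/ before nasal /ɲ/ → [ẽ]
/e/ before nasal /m/ → [ẽ]

[sẽɲurfẽmu]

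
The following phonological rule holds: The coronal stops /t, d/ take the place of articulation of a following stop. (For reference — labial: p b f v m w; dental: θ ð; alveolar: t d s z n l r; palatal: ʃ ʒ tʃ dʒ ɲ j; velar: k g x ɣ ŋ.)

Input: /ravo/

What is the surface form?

[ravo]

no segment meets the rule's conditions; no change.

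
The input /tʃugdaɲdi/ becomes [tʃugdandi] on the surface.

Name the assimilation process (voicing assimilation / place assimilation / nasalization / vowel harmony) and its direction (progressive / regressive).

/ɲ/→[n].
Each target copies a feature from the following segment, so the direction is regressive.

place assimilation, regressive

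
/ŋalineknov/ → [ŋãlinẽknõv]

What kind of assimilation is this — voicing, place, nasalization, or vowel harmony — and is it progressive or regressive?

/a/→[ã] /e/→[ẽ] /o/→[õ].
Each target copies a feature from the preceding segment, so the direction is progressive.

nasalization, progressive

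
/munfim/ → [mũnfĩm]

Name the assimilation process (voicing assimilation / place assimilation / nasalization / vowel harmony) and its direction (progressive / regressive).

nasalization, regressive

/u/→[ũ] /i/→[ĩ].
Each target copies a feature from the following segment, so the direction is regressive.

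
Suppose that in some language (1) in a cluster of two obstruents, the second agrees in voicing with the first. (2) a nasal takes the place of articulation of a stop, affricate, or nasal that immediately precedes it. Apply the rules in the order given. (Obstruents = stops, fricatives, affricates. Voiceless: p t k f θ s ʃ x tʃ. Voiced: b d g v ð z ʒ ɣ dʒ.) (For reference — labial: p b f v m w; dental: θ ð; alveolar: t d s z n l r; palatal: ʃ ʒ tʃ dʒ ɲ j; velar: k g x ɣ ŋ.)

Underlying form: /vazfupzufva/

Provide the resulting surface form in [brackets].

[vazvupsuffa]

Rule 1: /f/ after /z/ (voiced) → [v]
Rule 1: /z/ after /p/ (voiceless) → [s]
Rule 1: /v/ after /f/ (voiceless) → [f]
After rule 1: vazvupsuffa
Rule 2: no segment meets the rule's conditions; no change.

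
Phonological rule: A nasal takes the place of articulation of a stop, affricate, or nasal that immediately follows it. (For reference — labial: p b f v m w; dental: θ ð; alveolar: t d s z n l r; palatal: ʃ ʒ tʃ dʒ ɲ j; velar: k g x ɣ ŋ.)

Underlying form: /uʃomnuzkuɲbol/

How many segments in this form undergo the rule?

2

/m/ before /n/ (alveolar) → [n]
/ɲ/ before /b/ (labial) → [m]
2 segments change.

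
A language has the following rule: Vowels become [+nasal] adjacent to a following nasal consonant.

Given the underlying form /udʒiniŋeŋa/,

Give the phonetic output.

[udʒĩnĩŋẽŋa]

/i/ before nasal /n/ → [ĩ]
/i/ before nasal /ŋ/ → [ĩ]
/e/ before nasal /ŋ/ → [ẽ]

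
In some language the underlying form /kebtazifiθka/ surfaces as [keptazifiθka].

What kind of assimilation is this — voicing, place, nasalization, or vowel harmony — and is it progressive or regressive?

/b/→[p].
Each target copies a feature from the following segment, so the direction is regressive.

voicing assimilation, regressive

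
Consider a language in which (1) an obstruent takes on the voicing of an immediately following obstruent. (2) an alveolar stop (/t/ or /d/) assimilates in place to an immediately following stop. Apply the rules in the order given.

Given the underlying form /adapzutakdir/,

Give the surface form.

Rule 1: /p/ before /z/ (voiced) → [b]
Rule 1: /k/ before /d/ (voiced) → [g]
After rule 1: adabzutagdir
Rule 2: no segment meets the rule's conditions; no change.

[adabzutagdir]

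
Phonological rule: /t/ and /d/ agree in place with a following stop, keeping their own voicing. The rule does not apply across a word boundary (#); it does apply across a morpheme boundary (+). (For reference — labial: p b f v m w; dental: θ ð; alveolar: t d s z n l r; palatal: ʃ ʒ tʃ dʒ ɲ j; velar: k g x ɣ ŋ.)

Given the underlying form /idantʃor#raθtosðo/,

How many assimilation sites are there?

No segment meets the rule's conditions.

0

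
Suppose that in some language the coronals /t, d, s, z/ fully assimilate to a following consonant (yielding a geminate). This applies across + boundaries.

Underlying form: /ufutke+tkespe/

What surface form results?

/t/ before /k/ → [k] (total assimilation)
/t/ before /k/ → [k] (total assimilation)
/s/ before /p/ → [p] (total assimilation)

[ufukke+kkeppe]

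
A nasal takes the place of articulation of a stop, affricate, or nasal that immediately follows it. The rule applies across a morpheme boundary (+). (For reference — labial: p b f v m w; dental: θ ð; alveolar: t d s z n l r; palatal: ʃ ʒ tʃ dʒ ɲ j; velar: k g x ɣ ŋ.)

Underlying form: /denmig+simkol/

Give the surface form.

[demmig+siŋkol]

/n/ before /m/ (labial) → [m]
/m/ before /k/ (velar) → [ŋ]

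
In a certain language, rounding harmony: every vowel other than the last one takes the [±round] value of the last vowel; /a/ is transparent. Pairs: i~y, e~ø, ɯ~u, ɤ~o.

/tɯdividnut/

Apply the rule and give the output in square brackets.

[tudyvydnut]

/ɯ/ harmonizes with /u/ ([+round]) → [u]
/i/ harmonizes with /u/ ([+round]) → [y]
/i/ harmonizes with /u/ ([+round]) → [y]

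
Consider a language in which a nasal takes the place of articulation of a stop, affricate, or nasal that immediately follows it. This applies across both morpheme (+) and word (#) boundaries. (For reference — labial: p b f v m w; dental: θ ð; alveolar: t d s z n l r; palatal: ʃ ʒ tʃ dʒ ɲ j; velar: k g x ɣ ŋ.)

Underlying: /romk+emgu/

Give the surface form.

[roŋk+eŋgu]

/m/ before /k/ (velar) → [ŋ]
/m/ before /g/ (velar) → [ŋ]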